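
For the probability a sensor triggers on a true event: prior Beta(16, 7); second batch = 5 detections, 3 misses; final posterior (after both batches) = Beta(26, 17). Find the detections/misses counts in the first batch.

Sequential conjugate updates are equivalent to a single update on the pooled data, so total successes = posterior α − prior α and total failures = posterior β − prior β.
Total across both batches: 26−16=10 detections, 17−7=10 misses.
Subtract the second batch: 10−5=5 detections and 10−3=7 misses.

5 detections and 7 misses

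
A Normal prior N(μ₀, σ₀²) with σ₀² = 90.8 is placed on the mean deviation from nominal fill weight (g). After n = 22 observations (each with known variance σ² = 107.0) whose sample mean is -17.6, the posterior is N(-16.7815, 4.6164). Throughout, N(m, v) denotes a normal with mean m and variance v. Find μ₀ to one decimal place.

With known observation variance, the Normal–Normal posterior has precision τ_n = τ₀ + n/σ² and mean μ_n = (τ₀μ₀ + (n/σ²)x̄)/τ_n.
Here τ₀ = 1/90.8 = 0.011013 and τ_data = 22/107.0 = 0.205607, so τ_n = 0.216620.
Rearranging for μ₀: μ₀ = (μ_n·τ_n − τ_data·x̄)/τ₀ = (-16.7815·0.216620 − 0.205607·-17.6) / 0.011013 = -0.016525/0.011013 ≈ -1.5.

μ₀ = -1.5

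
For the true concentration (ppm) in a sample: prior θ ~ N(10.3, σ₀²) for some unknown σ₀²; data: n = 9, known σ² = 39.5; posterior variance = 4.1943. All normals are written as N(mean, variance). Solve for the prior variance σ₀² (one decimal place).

σ₀² = 94.6

Posterior precision equals prior precision plus data precision: 1/σ_n² = 1/σ₀² + n/σ².
So 1/σ₀² = 1/4.1943 − 9/39.5 = 0.238419 − 0.227848 = 0.010571.
Hence σ₀² = 1/0.010571 ≈ 94.6.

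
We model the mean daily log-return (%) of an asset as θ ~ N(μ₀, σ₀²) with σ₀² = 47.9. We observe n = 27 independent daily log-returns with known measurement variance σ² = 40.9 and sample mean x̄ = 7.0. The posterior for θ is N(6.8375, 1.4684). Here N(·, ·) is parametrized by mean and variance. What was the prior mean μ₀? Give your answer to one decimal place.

μ₀ = 1.7

With known observation variance, the Normal–Normal posterior has precision τ_n = τ₀ + n/σ² and mean μ_n = (τ₀μ₀ + (n/σ²)x̄)/τ_n.
Here τ₀ = 1/47.9 = 0.020877 and τ_data = 27/40.9 = 0.660147, so τ_n = 0.681024.
Rearranging for μ₀: μ₀ = (μ_n·τ_n − τ_data·x̄)/τ₀ = (6.8375·0.681024 − 0.660147·7.0) / 0.020877 = 0.035473/0.020877 ≈ 1.7.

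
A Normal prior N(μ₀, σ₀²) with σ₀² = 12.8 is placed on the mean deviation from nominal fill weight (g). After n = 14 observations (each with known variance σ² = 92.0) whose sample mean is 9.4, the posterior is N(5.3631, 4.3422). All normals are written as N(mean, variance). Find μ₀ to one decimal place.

The posterior mean is a precision-weighted average: μ_n = (τ₀μ₀ + τ_data·x̄)/(τ₀+τ_data), with τ₀=1/σ₀² and τ_data=n/σ².
Here τ₀ = 1/12.8 = 0.078125 and τ_data = 14/92.0 = 0.152174, so τ_n = 0.230299.
Rearranging for μ₀: μ₀ = (μ_n·τ_n − τ_data·x̄)/τ₀ = (5.3631·0.230299 − 0.152174·9.4) / 0.078125 = -0.195319/0.078125 ≈ -2.5.

μ₀ = -2.5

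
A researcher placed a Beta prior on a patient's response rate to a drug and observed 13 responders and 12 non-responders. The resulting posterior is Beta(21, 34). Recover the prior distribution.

Beta is conjugate to the binomial likelihood: posterior = Beta(α+s, β+f).
Subtract the data counts: 21−13=8, 34−12=22.

Beta(8, 22)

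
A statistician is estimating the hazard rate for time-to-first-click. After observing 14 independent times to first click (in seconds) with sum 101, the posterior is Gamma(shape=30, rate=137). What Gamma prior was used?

Gamma(shape=16, rate=36)

For an exponential likelihood with a Gamma(α, β) prior on the rate, n observations with total T give posterior Gamma(α+n, β+T).
So α = 30 − 14 = 16 and β = 137 − 101 = 36.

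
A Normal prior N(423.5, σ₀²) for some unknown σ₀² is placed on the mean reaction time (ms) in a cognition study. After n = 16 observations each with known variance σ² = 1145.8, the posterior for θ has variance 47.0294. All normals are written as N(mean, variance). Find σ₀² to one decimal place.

Posterior precision equals prior precision plus data precision: 1/σ_n² = 1/σ₀² + n/σ².
So 1/σ₀² = 1/47.0294 − 16/1145.8 = 0.021263 − 0.013964 = 0.007299.
Hence σ₀² = 1/0.007299 ≈ 137.0.

σ₀² = 137.0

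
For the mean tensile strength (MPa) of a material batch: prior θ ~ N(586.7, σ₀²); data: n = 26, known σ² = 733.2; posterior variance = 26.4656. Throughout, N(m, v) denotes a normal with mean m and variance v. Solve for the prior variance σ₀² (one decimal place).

σ₀² = 430.3

Posterior precision equals prior precision plus data precision: 1/σ_n² = 1/σ₀² + n/σ².
So 1/σ₀² = 1/26.4656 − 26/733.2 = 0.037785 − 0.035461 = 0.002324.
Hence σ₀² = 1/0.002324 ≈ 430.3.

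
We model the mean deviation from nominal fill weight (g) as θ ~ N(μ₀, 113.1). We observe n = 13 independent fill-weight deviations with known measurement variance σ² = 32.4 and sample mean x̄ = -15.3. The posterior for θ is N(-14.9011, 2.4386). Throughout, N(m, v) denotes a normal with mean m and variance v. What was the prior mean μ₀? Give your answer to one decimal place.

μ₀ = 3.2

With known observation variance, the Normal–Normal posterior has precision τ_n = τ₀ + n/σ² and mean μ_n = (τ₀μ₀ + (n/σ²)x̄)/τ_n.
Here τ₀ = 1/113.1 = 0.008842 and τ_data = 13/32.4 = 0.401235, so τ_n = 0.410077.
Rearranging for μ₀: μ₀ = (μ_n·τ_n − τ_data·x̄)/τ₀ = (-14.9011·0.410077 − 0.401235·-15.3) / 0.008842 = 0.028297/0.008842 ≈ 3.2.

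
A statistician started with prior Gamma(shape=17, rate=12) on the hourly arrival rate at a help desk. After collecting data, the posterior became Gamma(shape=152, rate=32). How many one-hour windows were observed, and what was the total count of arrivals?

A Gamma(α, β) prior (rate parametrization) on a Poisson rate with n observations summing to S gives posterior Gamma(α+S, β+n).
Matching: Σxᵢ = 152 − 17 = 135 and n = 32 − 12 = 20.

n = 20 one-hour windows with total 135 arrivals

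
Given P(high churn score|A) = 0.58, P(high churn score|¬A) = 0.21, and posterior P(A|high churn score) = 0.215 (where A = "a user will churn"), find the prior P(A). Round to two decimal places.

P(A) = 0.09

Bayes' rule in odds form gives O(A|E) = O(A)·[P(E|A)/P(E|¬A)], hence O(A) = O(A|E)/LR.
Posterior odds = 0.215/(1−0.215) = 0.2739. LR = 0.58/0.21 = 2.7619.
Prior odds = 0.2739/2.7619 = 0.0992, so P(A) = 0.0992/(1+0.0992) ≈ 0.09.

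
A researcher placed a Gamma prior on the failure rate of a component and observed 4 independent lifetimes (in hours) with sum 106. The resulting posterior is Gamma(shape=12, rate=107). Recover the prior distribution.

Gamma(shape=8, rate=1)

For an exponential likelihood with a Gamma(α, β) prior on the rate, n observations with total T give posterior Gamma(α+n, β+T).
So α = 12 − 4 = 8 and β = 107 − 106 = 1.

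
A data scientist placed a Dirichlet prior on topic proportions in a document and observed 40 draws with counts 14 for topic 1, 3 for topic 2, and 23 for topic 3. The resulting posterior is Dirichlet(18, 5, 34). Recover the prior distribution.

For a Dirichlet(α) prior with multinomial counts c, the posterior is Dirichlet(α + c) componentwise.
Subtract each count from the matching posterior parameter: 18−14=4, 5−3=2, 34−23=11.

Dirichlet(4, 2, 11)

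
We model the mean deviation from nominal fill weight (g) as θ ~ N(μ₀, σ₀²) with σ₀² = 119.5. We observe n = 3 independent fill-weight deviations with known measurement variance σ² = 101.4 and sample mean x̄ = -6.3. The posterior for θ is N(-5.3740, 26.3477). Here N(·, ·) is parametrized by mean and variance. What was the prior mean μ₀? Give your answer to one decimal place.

With known observation variance, the Normal–Normal posterior has precision τ_n = τ₀ + n/σ² and mean μ_n = (τ₀μ₀ + (n/σ²)x̄)/τ_n.
Here τ₀ = 1/119.5 = 0.008368 and τ_data = 3/101.4 = 0.029586, so τ_n = 0.037954.
Rearranging for μ₀: μ₀ = (μ_n·τ_n − τ_data·x̄)/τ₀ = (-5.3740·0.037954 − 0.029586·-6.3) / 0.008368 = -0.017573/0.008368 ≈ -2.1.

μ₀ = -2.1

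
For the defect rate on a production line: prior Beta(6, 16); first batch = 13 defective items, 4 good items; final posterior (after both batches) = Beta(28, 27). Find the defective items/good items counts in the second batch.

9 defective items and 7 good items

Because Beta–binomial updating is additive in the counts, the combined data contributed (α_post−α_prior, β_post−β_prior) successes and failures.
Total across both batches: 28−6=22 defective items, 27−16=11 good items.
Subtract the first batch: 22−13=9 defective items and 11−4=7 good items.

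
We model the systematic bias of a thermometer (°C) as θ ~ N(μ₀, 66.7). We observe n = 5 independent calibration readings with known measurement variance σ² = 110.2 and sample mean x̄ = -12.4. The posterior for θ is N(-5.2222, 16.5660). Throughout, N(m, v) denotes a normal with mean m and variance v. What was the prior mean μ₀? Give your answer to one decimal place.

With known observation variance, the Normal–Normal posterior has precision τ_n = τ₀ + n/σ² and mean μ_n = (τ₀μ₀ + (n/σ²)x̄)/τ_n.
Here τ₀ = 1/66.7 = 0.014993 and τ_data = 5/110.2 = 0.045372, so τ_n = 0.060365.
Rearranging for μ₀: μ₀ = (μ_n·τ_n − τ_data·x̄)/τ₀ = (-5.2222·0.060365 − 0.045372·-12.4) / 0.014993 = 0.247375/0.014993 ≈ 16.5.

μ₀ = 16.5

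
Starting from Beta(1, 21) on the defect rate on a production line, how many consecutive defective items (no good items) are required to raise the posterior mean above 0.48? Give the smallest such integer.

After k defective items and 0 good items the posterior is Beta(1+k, 21), with mean (1+k)/(1+21+k).
Set (1+k)/(22+k) > 0.48 and solve: k > (0.48·22 − 1)/(1 − 0.48) = 18.385.
The smallest integer exceeding 18.385 is 19.

k = 19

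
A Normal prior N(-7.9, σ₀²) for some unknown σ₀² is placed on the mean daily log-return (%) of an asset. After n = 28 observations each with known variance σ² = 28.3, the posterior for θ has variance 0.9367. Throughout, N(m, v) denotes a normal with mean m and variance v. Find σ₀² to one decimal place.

Posterior precision equals prior precision plus data precision: 1/σ_n² = 1/σ₀² + n/σ².
So 1/σ₀² = 1/0.9367 − 28/28.3 = 1.067578 − 0.989399 = 0.078179.
Hence σ₀² = 1/0.078179 ≈ 12.8.

σ₀² = 12.8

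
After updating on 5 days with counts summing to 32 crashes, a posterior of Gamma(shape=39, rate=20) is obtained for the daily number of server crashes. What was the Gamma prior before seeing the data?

A Gamma(α, β) prior (rate parametrization) on a Poisson rate with n observations summing to S gives posterior Gamma(α+S, β+n).
So α = 39 − 32 = 7 and β = 20 − 5 = 15.

Gamma(shape=7, rate=15)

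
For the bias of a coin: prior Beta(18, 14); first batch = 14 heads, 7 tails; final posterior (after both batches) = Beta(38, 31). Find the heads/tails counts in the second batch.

6 heads and 10 tails

Because Beta–binomial updating is additive in the counts, the combined data contributed (α_post−α_prior, β_post−β_prior) successes and failures.
Total across both batches: 38−18=20 heads, 31−14=17 tails.
Subtract the first batch: 20−14=6 heads and 17−7=10 tails.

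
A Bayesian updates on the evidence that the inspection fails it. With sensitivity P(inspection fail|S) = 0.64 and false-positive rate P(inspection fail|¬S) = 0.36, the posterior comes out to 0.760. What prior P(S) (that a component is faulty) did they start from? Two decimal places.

Bayes' rule in odds form gives O(S|E) = O(S)·[P(E|S)/P(E|¬S)], hence O(S) = O(S|E)/LR.
Posterior odds = 0.760/(1−0.760) = 3.1667. LR = 0.64/0.36 = 1.7778.
Prior odds = 3.1667/1.7778 = 1.7812, so P(S) = 1.7812/(1+1.7812) ≈ 0.64.

P(S) = 0.64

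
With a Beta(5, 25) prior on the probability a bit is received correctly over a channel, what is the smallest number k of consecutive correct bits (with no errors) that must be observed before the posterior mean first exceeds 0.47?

k = 18

After k correct bits and 0 errors the posterior is Beta(5+k, 25), with mean (5+k)/(5+25+k).
Set (5+k)/(30+k) > 0.47 and solve: k > (0.47·30 − 5)/(1 − 0.47) = 17.170.
The smallest integer exceeding 17.170 is 18.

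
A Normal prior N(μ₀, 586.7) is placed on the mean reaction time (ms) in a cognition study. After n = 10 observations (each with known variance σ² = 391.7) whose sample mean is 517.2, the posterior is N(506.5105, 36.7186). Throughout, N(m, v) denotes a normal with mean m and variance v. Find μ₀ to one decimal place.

With known observation variance, the Normal–Normal posterior has precision τ_n = τ₀ + n/σ² and mean μ_n = (τ₀μ₀ + (n/σ²)x̄)/τ_n.
Here τ₀ = 1/586.7 = 0.001704 and τ_data = 10/391.7 = 0.025530, so τ_n = 0.027234.
Rearranging for μ₀: μ₀ = (μ_n·τ_n − τ_data·x̄)/τ₀ = (506.5105·0.027234 − 0.025530·517.2) / 0.001704 = 0.590191/0.001704 ≈ 346.4.

μ₀ = 346.4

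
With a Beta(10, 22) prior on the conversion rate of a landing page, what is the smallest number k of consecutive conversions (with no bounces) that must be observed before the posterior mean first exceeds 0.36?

After k conversions and 0 bounces the posterior is Beta(10+k, 22), with mean (10+k)/(10+22+k).
Set (10+k)/(32+k) > 0.36 and solve: k > (0.36·32 − 10)/(1 − 0.36) = 2.375.
The smallest integer exceeding 2.375 is 3.

k = 3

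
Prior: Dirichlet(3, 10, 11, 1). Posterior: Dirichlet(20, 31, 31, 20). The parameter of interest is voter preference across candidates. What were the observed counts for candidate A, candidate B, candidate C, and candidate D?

For a Dirichlet(α) prior with multinomial counts c, the posterior is Dirichlet(α + c) componentwise.
Counts are posterior − prior componentwise: 20−3=17, 31−10=21, 31−11=20, 20−1=19.

counts (17, 21, 20, 19)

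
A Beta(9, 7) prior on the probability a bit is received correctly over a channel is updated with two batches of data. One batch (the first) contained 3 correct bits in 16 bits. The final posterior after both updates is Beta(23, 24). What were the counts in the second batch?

Sequential conjugate updates are equivalent to a single update on the pooled data, so total successes = posterior α − prior α and total failures = posterior β − prior β.
Total across both batches: 23−9=14 correct bits, 24−7=17 errors.
Subtract the first batch: 14−3=11 correct bits and 17−13=4 errors.

11 correct bits and 4 errors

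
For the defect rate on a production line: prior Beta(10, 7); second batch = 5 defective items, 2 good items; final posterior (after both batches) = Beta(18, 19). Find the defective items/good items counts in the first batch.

Sequential conjugate updates are equivalent to a single update on the pooled data, so total successes = posterior α − prior α and total failures = posterior β − prior β.
Total across both batches: 18−10=8 defective items, 19−7=12 good items.
Subtract the second batch: 8−5=3 defective items and 12−2=10 good items.

3 defective items and 10 good items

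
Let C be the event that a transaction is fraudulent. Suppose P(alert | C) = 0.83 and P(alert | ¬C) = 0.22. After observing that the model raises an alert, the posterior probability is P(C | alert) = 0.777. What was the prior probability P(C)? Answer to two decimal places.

In odds form, posterior odds = prior odds × likelihood ratio, so prior odds = posterior odds ÷ LR.
Posterior odds = 0.777/(1−0.777) = 3.4843. LR = 0.83/0.22 = 3.7727.
Prior odds = 3.4843/3.7727 = 0.9236, so P(C) = 0.9236/(1+0.9236) ≈ 0.48.

P(C) = 0.48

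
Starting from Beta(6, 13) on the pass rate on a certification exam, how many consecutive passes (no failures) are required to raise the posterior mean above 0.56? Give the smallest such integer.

After k passes and 0 failures the posterior is Beta(6+k, 13), with mean (6+k)/(6+13+k).
Set (6+k)/(19+k) > 0.56 and solve: k > (0.56·19 − 6)/(1 − 0.56) = 10.545.
The smallest integer exceeding 10.545 is 11.

k = 11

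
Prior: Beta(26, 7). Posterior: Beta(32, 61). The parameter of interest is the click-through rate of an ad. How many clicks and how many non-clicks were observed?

6 clicks and 54 non-clicks

A Beta(α, β) prior with s successes and f failures in binomial data gives a Beta(α+s, β+f) posterior.
Match parameters: s=32−26=6, f=61−7=54.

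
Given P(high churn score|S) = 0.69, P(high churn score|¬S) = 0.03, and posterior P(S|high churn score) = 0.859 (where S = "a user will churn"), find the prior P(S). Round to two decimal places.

In odds form, posterior odds = prior odds × likelihood ratio, so prior odds = posterior odds ÷ LR.
Posterior odds = 0.859/(1−0.859) = 6.0922. LR = 0.69/0.03 = 23.0000.
Prior odds = 6.0922/23.0000 = 0.2649, so P(S) = 0.2649/(1+0.2649) ≈ 0.21.

P(S) = 0.21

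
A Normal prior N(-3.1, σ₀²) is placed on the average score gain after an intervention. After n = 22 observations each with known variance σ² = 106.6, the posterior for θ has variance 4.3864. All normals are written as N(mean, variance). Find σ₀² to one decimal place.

For the Normal–Normal model with known σ², precisions add: τ_n = τ₀ + n/σ².
So 1/σ₀² = 1/4.3864 − 22/106.6 = 0.227977 − 0.206379 = 0.021598.
Hence σ₀² = 1/0.021598 ≈ 46.3.

σ₀² = 46.3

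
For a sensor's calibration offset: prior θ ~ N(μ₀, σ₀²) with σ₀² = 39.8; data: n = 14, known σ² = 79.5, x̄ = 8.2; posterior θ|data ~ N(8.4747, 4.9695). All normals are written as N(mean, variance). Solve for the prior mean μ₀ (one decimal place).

With known observation variance, the Normal–Normal posterior has precision τ_n = τ₀ + n/σ² and mean μ_n = (τ₀μ₀ + (n/σ²)x̄)/τ_n.
Here τ₀ = 1/39.8 = 0.025126 and τ_data = 14/79.5 = 0.176101, so τ_n = 0.201227.
Rearranging for μ₀: μ₀ = (μ_n·τ_n − τ_data·x̄)/τ₀ = (8.4747·0.201227 − 0.176101·8.2) / 0.025126 = 0.261310/0.025126 ≈ 10.4.

μ₀ = 10.4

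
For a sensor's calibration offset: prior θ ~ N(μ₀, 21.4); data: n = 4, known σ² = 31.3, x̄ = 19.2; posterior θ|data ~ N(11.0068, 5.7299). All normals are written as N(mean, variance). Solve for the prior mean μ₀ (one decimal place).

μ₀ = -11.4

The posterior mean is a precision-weighted average: μ_n = (τ₀μ₀ + τ_data·x̄)/(τ₀+τ_data), with τ₀=1/σ₀² and τ_data=n/σ².
Here τ₀ = 1/21.4 = 0.046729 and τ_data = 4/31.3 = 0.127796, so τ_n = 0.174525.
Rearranging for μ₀: μ₀ = (μ_n·τ_n − τ_data·x̄)/τ₀ = (11.0068·0.174525 − 0.127796·19.2) / 0.046729 = -0.532721/0.046729 ≈ -11.4.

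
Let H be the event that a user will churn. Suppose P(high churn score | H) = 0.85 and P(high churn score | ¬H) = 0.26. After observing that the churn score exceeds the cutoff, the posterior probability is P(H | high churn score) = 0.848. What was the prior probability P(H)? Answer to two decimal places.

In odds form, posterior odds = prior odds × likelihood ratio, so prior odds = posterior odds ÷ LR.
Posterior odds = 0.848/(1−0.848) = 5.5789. LR = 0.85/0.26 = 3.2692.
Prior odds = 5.5789/3.2692 = 1.7065, so P(H) = 1.7065/(1+1.7065) ≈ 0.63.

P(H) = 0.63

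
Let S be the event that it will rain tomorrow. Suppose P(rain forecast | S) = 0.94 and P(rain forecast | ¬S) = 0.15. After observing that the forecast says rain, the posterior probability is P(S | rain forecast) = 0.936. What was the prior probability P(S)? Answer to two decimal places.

P(S) = 0.70

In odds form, posterior odds = prior odds × likelihood ratio, so prior odds = posterior odds ÷ LR.
Posterior odds = 0.936/(1−0.936) = 14.6250. LR = 0.94/0.15 = 6.2667.
Prior odds = 14.6250/6.2667 = 2.3338, so P(S) = 2.3338/(1+2.3338) ≈ 0.70.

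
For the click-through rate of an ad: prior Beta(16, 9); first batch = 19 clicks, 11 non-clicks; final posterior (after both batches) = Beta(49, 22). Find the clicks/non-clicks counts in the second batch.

14 clicks and 2 non-clicks

Sequential conjugate updates are equivalent to a single update on the pooled data, so total successes = posterior α − prior α and total failures = posterior β − prior β.
Total across both batches: 49−16=33 clicks, 22−9=13 non-clicks.
Subtract the first batch: 33−19=14 clicks and 13−11=2 non-clicks.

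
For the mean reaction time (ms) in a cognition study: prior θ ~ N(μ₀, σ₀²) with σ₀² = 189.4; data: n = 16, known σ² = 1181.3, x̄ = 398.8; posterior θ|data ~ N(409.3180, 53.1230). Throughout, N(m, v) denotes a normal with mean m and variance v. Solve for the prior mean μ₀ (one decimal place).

With known observation variance, the Normal–Normal posterior has precision τ_n = τ₀ + n/σ² and mean μ_n = (τ₀μ₀ + (n/σ²)x̄)/τ_n.
Here τ₀ = 1/189.4 = 0.005280 and τ_data = 16/1181.3 = 0.013544, so τ_n = 0.018824.
Rearranging for μ₀: μ₀ = (μ_n·τ_n − τ_data·x̄)/τ₀ = (409.3180·0.018824 − 0.013544·398.8) / 0.005280 = 2.303655/0.005280 ≈ 436.3.

μ₀ = 436.3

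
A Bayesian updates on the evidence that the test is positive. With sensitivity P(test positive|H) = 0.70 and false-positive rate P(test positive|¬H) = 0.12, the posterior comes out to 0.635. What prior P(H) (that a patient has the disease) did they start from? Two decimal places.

P(H) = 0.23

In odds form, posterior odds = prior odds × likelihood ratio, so prior odds = posterior odds ÷ LR.
Posterior odds = 0.635/(1−0.635) = 1.7397. LR = 0.70/0.12 = 5.8333.
Prior odds = 1.7397/5.8333 = 0.2982, so P(H) = 0.2982/(1+0.2982) ≈ 0.23.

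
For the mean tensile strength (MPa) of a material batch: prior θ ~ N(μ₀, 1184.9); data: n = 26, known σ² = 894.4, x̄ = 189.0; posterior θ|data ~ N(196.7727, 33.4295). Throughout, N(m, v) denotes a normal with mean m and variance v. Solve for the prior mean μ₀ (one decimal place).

μ₀ = 464.5

With known observation variance, the Normal–Normal posterior has precision τ_n = τ₀ + n/σ² and mean μ_n = (τ₀μ₀ + (n/σ²)x̄)/τ_n.
Here τ₀ = 1/1184.9 = 0.000844 and τ_data = 26/894.4 = 0.029070, so τ_n = 0.029914.
Rearranging for μ₀: μ₀ = (μ_n·τ_n − τ_data·x̄)/τ₀ = (196.7727·0.029914 − 0.029070·189.0) / 0.000844 = 0.392029/0.000844 ≈ 464.5.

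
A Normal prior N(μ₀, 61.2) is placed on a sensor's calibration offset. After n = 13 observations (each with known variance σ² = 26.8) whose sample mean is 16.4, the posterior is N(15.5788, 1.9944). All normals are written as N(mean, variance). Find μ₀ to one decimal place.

μ₀ = -8.8

The posterior mean is a precision-weighted average: μ_n = (τ₀μ₀ + τ_data·x̄)/(τ₀+τ_data), with τ₀=1/σ₀² and τ_data=n/σ².
Here τ₀ = 1/61.2 = 0.016340 and τ_data = 13/26.8 = 0.485075, so τ_n = 0.501415.
Rearranging for μ₀: μ₀ = (μ_n·τ_n − τ_data·x̄)/τ₀ = (15.5788·0.501415 − 0.485075·16.4) / 0.016340 = -0.143786/0.016340 ≈ -8.8.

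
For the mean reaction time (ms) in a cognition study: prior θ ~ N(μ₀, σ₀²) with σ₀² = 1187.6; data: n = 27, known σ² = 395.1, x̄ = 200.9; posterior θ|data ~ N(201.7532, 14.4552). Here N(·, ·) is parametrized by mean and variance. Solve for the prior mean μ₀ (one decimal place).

μ₀ = 271.0

The posterior mean is a precision-weighted average: μ_n = (τ₀μ₀ + τ_data·x̄)/(τ₀+τ_data), with τ₀=1/σ₀² and τ_data=n/σ².
Here τ₀ = 1/1187.6 = 0.000842 and τ_data = 27/395.1 = 0.068337, so τ_n = 0.069179.
Rearranging for μ₀: μ₀ = (μ_n·τ_n − τ_data·x̄)/τ₀ = (201.7532·0.069179 − 0.068337·200.9) / 0.000842 = 0.228181/0.000842 ≈ 271.0.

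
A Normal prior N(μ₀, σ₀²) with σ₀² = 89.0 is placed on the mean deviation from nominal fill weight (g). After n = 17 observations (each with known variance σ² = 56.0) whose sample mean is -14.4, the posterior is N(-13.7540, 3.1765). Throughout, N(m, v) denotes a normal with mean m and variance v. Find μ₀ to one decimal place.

μ₀ = 3.7

With known observation variance, the Normal–Normal posterior has precision τ_n = τ₀ + n/σ² and mean μ_n = (τ₀μ₀ + (n/σ²)x̄)/τ_n.
Here τ₀ = 1/89.0 = 0.011236 and τ_data = 17/56.0 = 0.303571, so τ_n = 0.314807.
Rearranging for μ₀: μ₀ = (μ_n·τ_n − τ_data·x̄)/τ₀ = (-13.7540·0.314807 − 0.303571·-14.4) / 0.011236 = 0.041567/0.011236 ≈ 3.7.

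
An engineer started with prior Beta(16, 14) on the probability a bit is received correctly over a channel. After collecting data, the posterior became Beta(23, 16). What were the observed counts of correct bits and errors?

A Beta(α, β) prior with s successes and f failures in binomial data gives a Beta(α+s, β+f) posterior.
So s = 23 − 16 = 7 and f = 16 − 14 = 2.

7 correct bits and 2 errors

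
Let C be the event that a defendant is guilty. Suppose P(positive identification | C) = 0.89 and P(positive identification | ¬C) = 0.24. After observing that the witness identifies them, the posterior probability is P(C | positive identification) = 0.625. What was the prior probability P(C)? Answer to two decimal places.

In odds form, posterior odds = prior odds × likelihood ratio, so prior odds = posterior odds ÷ LR.
Posterior odds = 0.625/(1−0.625) = 1.6667. LR = 0.89/0.24 = 3.7083.
Prior odds = 1.6667/3.7083 = 0.4495, so P(C) = 0.4495/(1+0.4495) ≈ 0.31.

P(C) = 0.31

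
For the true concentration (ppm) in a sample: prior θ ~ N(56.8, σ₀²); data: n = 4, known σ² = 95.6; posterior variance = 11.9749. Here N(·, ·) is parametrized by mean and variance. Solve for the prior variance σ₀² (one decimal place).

σ₀² = 24.0

For the Normal–Normal model with known σ², precisions add: τ_n = τ₀ + n/σ².
So 1/σ₀² = 1/11.9749 − 4/95.6 = 0.083508 − 0.041841 = 0.041667.
Hence σ₀² = 1/0.041667 ≈ 24.0.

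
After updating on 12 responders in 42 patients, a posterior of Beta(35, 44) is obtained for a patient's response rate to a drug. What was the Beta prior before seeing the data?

Beta(23, 14)

Beta is conjugate to the binomial likelihood: posterior = Beta(α+s, β+f).
So α = 35 − 12 = 23 and β = 44 − 30 = 14.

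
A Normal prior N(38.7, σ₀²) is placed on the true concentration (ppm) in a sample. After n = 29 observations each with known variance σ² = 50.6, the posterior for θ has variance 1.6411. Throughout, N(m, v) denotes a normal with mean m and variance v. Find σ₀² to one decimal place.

Posterior precision equals prior precision plus data precision: 1/σ_n² = 1/σ₀² + n/σ².
So 1/σ₀² = 1/1.6411 − 29/50.6 = 0.609347 − 0.573123 = 0.036224.
Hence σ₀² = 1/0.036224 ≈ 27.6.

σ₀² = 27.6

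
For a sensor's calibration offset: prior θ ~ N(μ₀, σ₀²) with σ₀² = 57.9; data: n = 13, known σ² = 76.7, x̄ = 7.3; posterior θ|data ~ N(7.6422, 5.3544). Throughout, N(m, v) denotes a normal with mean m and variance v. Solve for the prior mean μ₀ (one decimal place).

With known observation variance, the Normal–Normal posterior has precision τ_n = τ₀ + n/σ² and mean μ_n = (τ₀μ₀ + (n/σ²)x̄)/τ_n.
Here τ₀ = 1/57.9 = 0.017271 and τ_data = 13/76.7 = 0.169492, so τ_n = 0.186763.
Rearranging for μ₀: μ₀ = (μ_n·τ_n − τ_data·x̄)/τ₀ = (7.6422·0.186763 − 0.169492·7.3) / 0.017271 = 0.189989/0.017271 ≈ 11.0.

μ₀ = 11.0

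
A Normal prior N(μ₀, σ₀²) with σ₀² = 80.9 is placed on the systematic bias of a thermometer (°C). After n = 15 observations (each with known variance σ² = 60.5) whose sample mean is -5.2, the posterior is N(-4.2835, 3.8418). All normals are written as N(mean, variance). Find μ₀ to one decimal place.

With known observation variance, the Normal–Normal posterior has precision τ_n = τ₀ + n/σ² and mean μ_n = (τ₀μ₀ + (n/σ²)x̄)/τ_n.
Here τ₀ = 1/80.9 = 0.012361 and τ_data = 15/60.5 = 0.247934, so τ_n = 0.260295.
Rearranging for μ₀: μ₀ = (μ_n·τ_n − τ_data·x̄)/τ₀ = (-4.2835·0.260295 − 0.247934·-5.2) / 0.012361 = 0.174283/0.012361 ≈ 14.1.

μ₀ = 14.1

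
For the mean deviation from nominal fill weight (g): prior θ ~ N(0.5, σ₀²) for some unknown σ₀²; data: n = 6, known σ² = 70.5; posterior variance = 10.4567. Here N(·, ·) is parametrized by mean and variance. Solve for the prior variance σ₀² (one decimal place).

For the Normal–Normal model with known σ², precisions add: τ_n = τ₀ + n/σ².
So 1/σ₀² = 1/10.4567 − 6/70.5 = 0.095632 − 0.085106 = 0.010526.
Hence σ₀² = 1/0.010526 ≈ 95.0.

σ₀² = 95.0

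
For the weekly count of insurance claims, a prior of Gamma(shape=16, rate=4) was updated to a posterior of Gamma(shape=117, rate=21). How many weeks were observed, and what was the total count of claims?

A Gamma(α, β) prior (rate parametrization) on a Poisson rate with n observations summing to S gives posterior Gamma(α+S, β+n).
Matching: Σxᵢ = 117 − 16 = 101 and n = 21 − 4 = 17.

n = 17 weeks with total 101 claims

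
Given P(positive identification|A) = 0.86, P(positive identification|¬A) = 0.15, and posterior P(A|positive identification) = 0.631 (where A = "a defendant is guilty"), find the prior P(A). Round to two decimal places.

Bayes' rule in odds form gives O(A|E) = O(A)·[P(E|A)/P(E|¬A)], hence O(A) = O(A|E)/LR.
Posterior odds = 0.631/(1−0.631) = 1.7100. LR = 0.86/0.15 = 5.7333.
Prior odds = 1.7100/5.7333 = 0.2983, so P(A) = 0.2983/(1+0.2983) ≈ 0.23.

P(A) = 0.23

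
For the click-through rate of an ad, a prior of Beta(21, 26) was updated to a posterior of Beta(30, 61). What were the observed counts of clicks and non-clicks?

Beta is conjugate to the binomial likelihood: posterior = Beta(a+s, b+f).
Match parameters: s=30−21=9, f=61−26=35.

9 clicks and 35 non-clicks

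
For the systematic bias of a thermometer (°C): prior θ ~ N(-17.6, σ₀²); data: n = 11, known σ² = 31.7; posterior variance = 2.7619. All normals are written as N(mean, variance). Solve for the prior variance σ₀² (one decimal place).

σ₀² = 66.4

For the Normal–Normal model with known σ², precisions add: τ_n = τ₀ + n/σ².
So 1/σ₀² = 1/2.7619 − 11/31.7 = 0.362070 − 0.347003 = 0.015067.
Hence σ₀² = 1/0.015067 ≈ 66.4.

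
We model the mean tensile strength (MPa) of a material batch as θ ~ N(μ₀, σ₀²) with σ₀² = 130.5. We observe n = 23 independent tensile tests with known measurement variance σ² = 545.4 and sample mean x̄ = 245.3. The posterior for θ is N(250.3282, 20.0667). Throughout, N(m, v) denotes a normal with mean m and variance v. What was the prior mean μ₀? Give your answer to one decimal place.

μ₀ = 278.0

The posterior mean is a precision-weighted average: μ_n = (τ₀μ₀ + τ_data·x̄)/(τ₀+τ_data), with τ₀=1/σ₀² and τ_data=n/σ².
Here τ₀ = 1/130.5 = 0.007663 and τ_data = 23/545.4 = 0.042171, so τ_n = 0.049834.
Rearranging for μ₀: μ₀ = (μ_n·τ_n − τ_data·x̄)/τ₀ = (250.3282·0.049834 − 0.042171·245.3) / 0.007663 = 2.130309/0.007663 ≈ 278.0.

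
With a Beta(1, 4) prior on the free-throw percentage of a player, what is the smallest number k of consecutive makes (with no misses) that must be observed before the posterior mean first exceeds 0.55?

k = 4

After k makes and 0 misses the posterior is Beta(1+k, 4), with mean (1+k)/(1+4+k).
Set (1+k)/(5+k) > 0.55 and solve: k > (0.55·5 − 1)/(1 − 0.55) = 3.889.
The smallest integer exceeding 3.889 is 4.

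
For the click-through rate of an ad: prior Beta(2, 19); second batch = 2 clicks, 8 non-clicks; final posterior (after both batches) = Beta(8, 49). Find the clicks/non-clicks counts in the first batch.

4 clicks and 22 non-clicks

Sequential conjugate updates are equivalent to a single update on the pooled data, so total successes = posterior α − prior α and total failures = posterior β − prior β.
Total across both batches: 8−2=6 clicks, 49−19=30 non-clicks.
Subtract the second batch: 6−2=4 clicks and 30−8=22 non-clicks.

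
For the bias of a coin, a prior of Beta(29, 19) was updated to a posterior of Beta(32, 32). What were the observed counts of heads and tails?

3 heads and 13 tails

Beta is conjugate to the binomial likelihood: posterior = Beta(a+s, b+f).
Match parameters: s=32−29=3, f=32−19=13.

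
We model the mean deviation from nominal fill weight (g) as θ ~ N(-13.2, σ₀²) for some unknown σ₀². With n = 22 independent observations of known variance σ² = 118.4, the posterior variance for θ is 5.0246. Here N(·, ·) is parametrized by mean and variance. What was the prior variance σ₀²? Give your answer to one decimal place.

Posterior precision equals prior precision plus data precision: 1/σ_n² = 1/σ₀² + n/σ².
So 1/σ₀² = 1/5.0246 − 22/118.4 = 0.199021 − 0.185811 = 0.013210.
Hence σ₀² = 1/0.013210 ≈ 75.7.

σ₀² = 75.7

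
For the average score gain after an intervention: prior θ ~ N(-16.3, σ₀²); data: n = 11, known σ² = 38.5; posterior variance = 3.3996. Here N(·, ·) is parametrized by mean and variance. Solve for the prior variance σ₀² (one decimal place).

Posterior precision equals prior precision plus data precision: 1/σ_n² = 1/σ₀² + n/σ².
So 1/σ₀² = 1/3.3996 − 11/38.5 = 0.294152 − 0.285714 = 0.008438.
Hence σ₀² = 1/0.008438 ≈ 118.5.

σ₀² = 118.5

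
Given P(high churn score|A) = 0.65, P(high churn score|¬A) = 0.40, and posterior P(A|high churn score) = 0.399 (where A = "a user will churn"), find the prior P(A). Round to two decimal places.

P(A) = 0.29

In odds form, posterior odds = prior odds × likelihood ratio, so prior odds = posterior odds ÷ LR.
Posterior odds = 0.399/(1−0.399) = 0.6639. LR = 0.65/0.40 = 1.6250.
Prior odds = 0.6639/1.6250 = 0.4086, so P(A) = 0.4086/(1+0.4086) ≈ 0.29.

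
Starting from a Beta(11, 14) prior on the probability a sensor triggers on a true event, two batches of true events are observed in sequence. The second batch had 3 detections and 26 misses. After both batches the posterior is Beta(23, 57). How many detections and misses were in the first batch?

Sequential conjugate updates are equivalent to a single update on the pooled data, so total successes = posterior α − prior α and total failures = posterior β − prior β.
Total across both batches: 23−11=12 detections, 57−14=43 misses.
Subtract the second batch: 12−3=9 detections and 43−26=17 misses.

9 detections and 17 misses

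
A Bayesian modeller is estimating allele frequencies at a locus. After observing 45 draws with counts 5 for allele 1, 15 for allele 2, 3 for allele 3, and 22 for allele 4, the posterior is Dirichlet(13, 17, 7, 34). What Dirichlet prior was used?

Dirichlet(8, 2, 4, 12)

For a Dirichlet(α) prior with multinomial counts c, the posterior is Dirichlet(α + c) componentwise.
Subtract each count from the matching posterior parameter: 13−5=8, 17−15=2, 7−3=4, 34−22=12.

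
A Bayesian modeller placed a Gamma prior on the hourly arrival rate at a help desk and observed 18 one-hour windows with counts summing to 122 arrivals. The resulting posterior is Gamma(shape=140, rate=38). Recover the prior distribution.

Gamma(shape=18, rate=20)

A Gamma(α, β) prior (rate parametrization) on a Poisson rate with n observations summing to S gives posterior Gamma(α+S, β+n).
So α = 140 − 122 = 18 and β = 38 − 18 = 20.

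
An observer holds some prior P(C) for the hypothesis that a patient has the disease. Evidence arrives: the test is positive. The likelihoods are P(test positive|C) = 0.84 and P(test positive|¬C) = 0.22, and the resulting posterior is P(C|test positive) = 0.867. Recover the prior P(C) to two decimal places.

P(C) = 0.63

Bayes' rule in odds form gives O(C|E) = O(C)·[P(E|C)/P(E|¬C)], hence O(C) = O(C|E)/LR.
Posterior odds = 0.867/(1−0.867) = 6.5188. LR = 0.84/0.22 = 3.8182.
Prior odds = 6.5188/3.8182 = 1.7073, so P(C) = 1.7073/(1+1.7073) ≈ 0.63.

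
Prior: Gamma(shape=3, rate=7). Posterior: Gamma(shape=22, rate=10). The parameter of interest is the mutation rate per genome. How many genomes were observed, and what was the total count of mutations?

Gamma–Poisson conjugacy: posterior shape = α + Σxᵢ, posterior rate = β + n.
Matching: Σxᵢ = 22 − 3 = 19 and n = 10 − 7 = 3.

n = 3 genomes with total 19 mutations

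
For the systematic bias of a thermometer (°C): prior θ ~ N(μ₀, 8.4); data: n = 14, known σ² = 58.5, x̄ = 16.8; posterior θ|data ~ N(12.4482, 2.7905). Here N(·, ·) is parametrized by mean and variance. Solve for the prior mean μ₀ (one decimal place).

The posterior mean is a precision-weighted average: μ_n = (τ₀μ₀ + τ_data·x̄)/(τ₀+τ_data), with τ₀=1/σ₀² and τ_data=n/σ².
Here τ₀ = 1/8.4 = 0.119048 and τ_data = 14/58.5 = 0.239316, so τ_n = 0.358364.
Rearranging for μ₀: μ₀ = (μ_n·τ_n − τ_data·x̄)/τ₀ = (12.4482·0.358364 − 0.239316·16.8) / 0.119048 = 0.440478/0.119048 ≈ 3.7.

μ₀ = 3.7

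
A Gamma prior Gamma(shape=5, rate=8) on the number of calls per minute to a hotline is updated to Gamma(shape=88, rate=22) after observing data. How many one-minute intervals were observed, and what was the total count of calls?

A Gamma(α, β) prior (rate parametrization) on a Poisson rate with n observations summing to S gives posterior Gamma(α+S, β+n).
Matching: Σxᵢ = 88 − 5 = 83 and n = 22 − 8 = 14.

n = 14 one-minute intervals with total 83 calls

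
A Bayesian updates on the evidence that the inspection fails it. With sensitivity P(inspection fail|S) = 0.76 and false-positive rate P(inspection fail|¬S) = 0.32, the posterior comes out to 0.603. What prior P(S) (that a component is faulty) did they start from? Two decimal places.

P(S) = 0.39

In odds form, posterior odds = prior odds × likelihood ratio, so prior odds = posterior odds ÷ LR.
Posterior odds = 0.603/(1−0.603) = 1.5189. LR = 0.76/0.32 = 2.3750.
Prior odds = 1.5189/2.3750 = 0.6395, so P(S) = 0.6395/(1+0.6395) ≈ 0.39.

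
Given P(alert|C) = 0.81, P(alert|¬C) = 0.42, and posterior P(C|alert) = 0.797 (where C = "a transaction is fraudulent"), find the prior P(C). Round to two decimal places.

Bayes' rule in odds form gives O(C|E) = O(C)·[P(E|C)/P(E|¬C)], hence O(C) = O(C|E)/LR.
Posterior odds = 0.797/(1−0.797) = 3.9261. LR = 0.81/0.42 = 1.9286.
Prior odds = 3.9261/1.9286 = 2.0357, so P(C) = 2.0357/(1+2.0357) ≈ 0.67.

P(C) = 0.67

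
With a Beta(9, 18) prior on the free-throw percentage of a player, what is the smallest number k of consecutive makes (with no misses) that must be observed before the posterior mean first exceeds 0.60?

k = 19

After k makes and 0 misses the posterior is Beta(9+k, 18), with mean (9+k)/(9+18+k).
Set (9+k)/(27+k) > 0.60 and solve: k > (0.60·27 − 9)/(1 − 0.60) = 18.000.
The smallest integer exceeding 18.000 is 19.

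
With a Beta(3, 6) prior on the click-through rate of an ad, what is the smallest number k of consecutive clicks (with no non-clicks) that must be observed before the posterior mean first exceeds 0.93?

After k clicks and 0 non-clicks the posterior is Beta(3+k, 6), with mean (3+k)/(3+6+k).
Set (3+k)/(9+k) > 0.93 and solve: k > (0.93·9 − 3)/(1 − 0.93) = 76.714.
The smallest integer exceeding 76.714 is 77, and checking k=77: (80)/(86) = 0.9302 > 0.93.

k = 77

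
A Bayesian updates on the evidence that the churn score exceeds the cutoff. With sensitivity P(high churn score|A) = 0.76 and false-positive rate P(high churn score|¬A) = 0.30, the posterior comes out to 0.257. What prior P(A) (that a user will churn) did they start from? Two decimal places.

In odds form, posterior odds = prior odds × likelihood ratio, so prior odds = posterior odds ÷ LR.
Posterior odds = 0.257/(1−0.257) = 0.3459. LR = 0.76/0.30 = 2.5333.
Prior odds = 0.3459/2.5333 = 0.1365, so P(A) = 0.1365/(1+0.1365) ≈ 0.12.

P(A) = 0.12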